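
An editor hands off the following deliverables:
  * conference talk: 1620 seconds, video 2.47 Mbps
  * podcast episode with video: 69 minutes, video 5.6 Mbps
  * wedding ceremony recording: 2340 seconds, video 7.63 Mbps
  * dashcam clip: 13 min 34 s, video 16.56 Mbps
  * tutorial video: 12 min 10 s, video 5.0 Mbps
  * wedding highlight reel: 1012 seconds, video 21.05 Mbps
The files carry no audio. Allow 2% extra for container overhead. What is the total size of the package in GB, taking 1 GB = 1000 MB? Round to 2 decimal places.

10.64 GB

conference talk: 2.470 Mbps × 1620 s × 1.02 = 4081.4 Mb
podcast episode with video: 5.600 Mbps × 4140 s × 1.02 = 23647.7 Mb
wedding ceremony recording: 7.630 Mbps × 2340 s × 1.02 = 18211.3 Mb
dashcam clip: 16.560 Mbps × 814 s × 1.02 = 13749.4 Mb
tutorial video: 5.000 Mbps × 730 s × 1.02 = 3723.0 Mb
wedding highlight reel: 21.050 Mbps × 1012 s × 1.02 = 21728.7 Mb
Total: 85141.5 Mb = 10642.7 MB.
= 10.64 GB.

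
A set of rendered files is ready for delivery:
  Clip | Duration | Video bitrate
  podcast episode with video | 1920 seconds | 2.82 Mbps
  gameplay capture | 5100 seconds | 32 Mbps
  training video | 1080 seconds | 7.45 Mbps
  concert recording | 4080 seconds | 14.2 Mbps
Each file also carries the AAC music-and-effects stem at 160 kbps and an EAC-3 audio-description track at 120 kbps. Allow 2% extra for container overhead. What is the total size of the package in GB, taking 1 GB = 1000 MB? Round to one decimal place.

30.3 GB

Audio total: 160 + 120 = 280 kbps = 0.280 Mbps.
podcast episode with video: 3.100 Mbps × 1920 s × 1.02 = 6071.0 Mb
gameplay capture: 32.280 Mbps × 5100 s × 1.02 = 167920.6 Mb
training video: 7.730 Mbps × 1080 s × 1.02 = 8515.4 Mb
concert recording: 14.480 Mbps × 4080 s × 1.02 = 60260.0 Mb
Total: 242766.9 Mb = 30345.9 MB.
= 30.35 GB.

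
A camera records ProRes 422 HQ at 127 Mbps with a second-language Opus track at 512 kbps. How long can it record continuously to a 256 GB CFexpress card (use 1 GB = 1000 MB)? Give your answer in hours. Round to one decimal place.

Audio: 512 kbps = 0.512 Mbps.
Total bitrate: 127 + 0.512 = 127.512 Mbps.
Capacity: 256 GB = 2,048,000 Mb.
Recording time: 2,048,000 / 127.512 = 16,061 s ≈ 4.46 hours.

4.5 hours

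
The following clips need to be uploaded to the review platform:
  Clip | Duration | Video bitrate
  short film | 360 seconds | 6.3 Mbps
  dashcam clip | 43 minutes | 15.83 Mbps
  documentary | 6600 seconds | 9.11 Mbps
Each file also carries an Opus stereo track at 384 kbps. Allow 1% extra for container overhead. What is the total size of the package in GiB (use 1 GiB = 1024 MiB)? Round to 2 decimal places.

12.57 GiB

Audio: 384 kbps = 0.384 Mbps.
short film: 6.684 Mbps × 360 s × 1.01 = 2430.3 Mb
dashcam clip: 16.214 Mbps × 2580 s × 1.01 = 42250.4 Mb
documentary: 9.494 Mbps × 6600 s × 1.01 = 63287.0 Mb
Total: 107967.7 Mb = 13496.0 MB.
= 12.57 GiB.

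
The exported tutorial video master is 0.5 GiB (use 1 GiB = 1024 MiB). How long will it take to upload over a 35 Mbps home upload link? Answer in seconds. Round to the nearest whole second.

123 seconds

File: 0.5 GiB = 4295.0 Mb.
At 35 Mbps: 4295.0 / 35 = 122.7 s ≈ 123 seconds.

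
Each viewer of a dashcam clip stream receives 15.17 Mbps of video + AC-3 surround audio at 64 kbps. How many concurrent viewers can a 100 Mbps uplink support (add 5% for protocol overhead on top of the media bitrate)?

Audio: 64 kbps = 0.064 Mbps.
Per-viewer media rate: 15.234 Mbps.
On the wire with 5% overhead: 15.996 Mbps.
100 Mbps = 100.0 Mbps; 100.0 / 15.996 = 6.25 → 6 viewers.

6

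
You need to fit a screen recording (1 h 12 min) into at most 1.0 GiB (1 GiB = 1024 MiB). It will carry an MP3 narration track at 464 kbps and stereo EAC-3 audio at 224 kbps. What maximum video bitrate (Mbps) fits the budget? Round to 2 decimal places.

Budget: 1.0 GiB = 8589.9 Mb.
1 h 12 min = 72 min = 4320 s
Total bitrate budget: 8589.9 Mb / 4320 s = 1.988 Mbps.
Audio total: 464 + 224 = 688 kbps = 0.688 Mbps.
Video: 1.988 − 0.688 = 1.300 Mbps.

1.30 Mbps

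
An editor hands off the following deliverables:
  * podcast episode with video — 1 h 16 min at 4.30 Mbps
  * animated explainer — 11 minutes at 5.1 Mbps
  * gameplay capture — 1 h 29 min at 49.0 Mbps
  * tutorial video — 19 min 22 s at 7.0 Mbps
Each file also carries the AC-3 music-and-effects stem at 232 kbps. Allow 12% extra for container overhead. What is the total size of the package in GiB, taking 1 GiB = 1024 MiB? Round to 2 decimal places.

Audio: 232 kbps = 0.232 Mbps.
podcast episode with video: 4.532 Mbps × 4560 s × 1.12 = 23145.8 Mb
animated explainer: 5.332 Mbps × 660 s × 1.12 = 3941.4 Mb
gameplay capture: 49.232 Mbps × 5340 s × 1.12 = 294446.7 Mb
tutorial video: 7.232 Mbps × 1162 s × 1.12 = 9412.0 Mb
Total: 330946.0 Mb = 41368.3 MB.
= 38.53 GiB.

38.53 GiB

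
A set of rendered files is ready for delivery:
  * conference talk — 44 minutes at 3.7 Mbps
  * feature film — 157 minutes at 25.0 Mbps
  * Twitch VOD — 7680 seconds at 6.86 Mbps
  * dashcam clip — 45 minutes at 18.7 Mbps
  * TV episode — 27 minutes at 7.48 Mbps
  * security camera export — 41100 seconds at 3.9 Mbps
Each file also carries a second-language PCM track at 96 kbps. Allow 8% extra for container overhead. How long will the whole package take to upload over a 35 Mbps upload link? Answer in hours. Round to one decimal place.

4.5 hours

Audio: 96 kbps = 0.096 Mbps.
conference talk: 3.796 Mbps × 2640 s × 1.08 = 10823.2 Mb
feature film: 25.096 Mbps × 9420 s × 1.08 = 255316.7 Mb
Twitch VOD: 6.956 Mbps × 7680 s × 1.08 = 57695.8 Mb
dashcam clip: 18.796 Mbps × 2700 s × 1.08 = 54809.1 Mb
TV episode: 7.576 Mbps × 1620 s × 1.08 = 13255.0 Mb
security camera export: 3.996 Mbps × 41100 s × 1.08 = 177374.4 Mb
Total: 569274.2 Mb = 71159.3 MB.
At 35 Mbps: 569274.2 / 35 = 16265 s ≈ 4.52 hours.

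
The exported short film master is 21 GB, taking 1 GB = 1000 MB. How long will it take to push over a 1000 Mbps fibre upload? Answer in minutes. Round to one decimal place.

File: 21 GB = 168000.0 Mb.
At 1000 Mbps: 168000.0 / 1000 = 168.0 s ≈ 2.8 minutes.

2.8 minutes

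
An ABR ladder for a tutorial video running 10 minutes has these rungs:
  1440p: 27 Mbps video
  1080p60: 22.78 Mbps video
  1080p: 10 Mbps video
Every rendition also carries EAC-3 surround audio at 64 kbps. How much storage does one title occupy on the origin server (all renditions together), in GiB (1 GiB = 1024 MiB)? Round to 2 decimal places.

10 min = 600 s
Audio: 64 kbps = 0.064 Mbps.
Sum of rendition bitrates: (27+0.064) + (22.78+0.064) + (10+0.064) = 59.972 Mbps.
× 600 s = 35,983 Mb = 4,498 MB = 4.189 GiB.

4.19 GiB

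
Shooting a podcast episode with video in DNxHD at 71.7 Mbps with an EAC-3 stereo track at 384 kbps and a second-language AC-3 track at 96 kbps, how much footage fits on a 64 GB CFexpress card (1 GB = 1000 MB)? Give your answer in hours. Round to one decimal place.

Audio total: 384 + 96 = 480 kbps = 0.480 Mbps.
Total bitrate: 71.7 + 0.480 = 72.180 Mbps.
Capacity: 64 GB = 512,000 Mb.
Recording time: 512,000 / 72.180 = 7,093 s ≈ 1.97 hours.

2.0 hours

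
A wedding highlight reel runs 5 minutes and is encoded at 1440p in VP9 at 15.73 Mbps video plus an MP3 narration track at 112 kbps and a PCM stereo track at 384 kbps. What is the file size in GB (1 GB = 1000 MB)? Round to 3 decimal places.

5 min = 300 s
Audio total: 112 + 384 = 496 kbps = 0.496 Mbps.
Total bitrate: 15.73 + 0.496 = 16.226 Mbps.
Stream data: 16.226 Mbps × 300 s = 4867.8 Mb.
4,868 Mb ÷ 8 = 608.5 MB → 0.6085 GB.

0.608 GB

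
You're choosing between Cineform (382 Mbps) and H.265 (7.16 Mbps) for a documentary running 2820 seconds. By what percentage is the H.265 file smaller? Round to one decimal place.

Cineform: 382.000 Mbps × 2820 s = 1077240.0 Mb = 134.655 GB.
H.265: 7.160 Mbps × 2820 s = 20191.2 Mb = 2.524 GB.
Reduction: (1 − 2.524/134.655) × 100 = 98.13%.

98.1%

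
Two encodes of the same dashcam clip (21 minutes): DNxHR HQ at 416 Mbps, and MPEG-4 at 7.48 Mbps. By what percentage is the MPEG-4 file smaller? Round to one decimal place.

21 min = 1260 s
DNxHR HQ: 416.000 Mbps × 1260 s = 524160.0 Mb = 61.020 GiB.
MPEG-4: 7.480 Mbps × 1260 s = 9424.8 Mb = 1.097 GiB.
Reduction: (1 − 1.097/61.020) × 100 = 98.20%.

98.2%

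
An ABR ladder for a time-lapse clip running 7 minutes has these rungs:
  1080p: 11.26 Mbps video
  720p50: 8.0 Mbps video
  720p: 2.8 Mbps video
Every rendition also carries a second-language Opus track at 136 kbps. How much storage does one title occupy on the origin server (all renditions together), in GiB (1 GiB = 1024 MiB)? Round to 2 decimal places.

1.10 GiB

7 min = 420 s
Audio: 136 kbps = 0.136 Mbps.
Sum of rendition bitrates: (11.26+0.136) + (8.0+0.136) + (2.8+0.136) = 22.468 Mbps.
× 420 s = 9,437 Mb = 1,180 MB = 1.099 GiB.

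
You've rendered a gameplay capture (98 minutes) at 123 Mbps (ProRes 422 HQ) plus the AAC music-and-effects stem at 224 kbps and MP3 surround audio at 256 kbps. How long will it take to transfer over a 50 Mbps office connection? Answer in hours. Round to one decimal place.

4.0 hours

98 min = 5880 s
Audio total: 224 + 256 = 480 kbps = 0.480 Mbps.
Total bitrate: 123.480 Mbps.
File: 123.480 Mbps × 5880 s = 726062.4 Mb.
At 50 Mbps: 726062.4 / 50 = 14521.2 s ≈ 4.03 hours.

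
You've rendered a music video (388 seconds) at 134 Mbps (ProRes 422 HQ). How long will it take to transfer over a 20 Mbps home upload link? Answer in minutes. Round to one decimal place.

43.3 minutes

File: 134.000 Mbps × 388 s = 51992.0 Mb.
At 20 Mbps: 51992.0 / 20 = 2599.6 s ≈ 43.3 minutes.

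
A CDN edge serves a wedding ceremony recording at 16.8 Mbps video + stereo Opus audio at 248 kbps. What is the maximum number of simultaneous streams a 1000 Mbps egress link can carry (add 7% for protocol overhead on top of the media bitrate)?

Audio: 248 kbps = 0.248 Mbps.
Per-viewer media rate: 17.048 Mbps.
On the wire with 7% overhead: 18.241 Mbps.
1000 Mbps = 1,000 Mbps; 1,000 / 18.241 = 54.82 → 54 viewers.

54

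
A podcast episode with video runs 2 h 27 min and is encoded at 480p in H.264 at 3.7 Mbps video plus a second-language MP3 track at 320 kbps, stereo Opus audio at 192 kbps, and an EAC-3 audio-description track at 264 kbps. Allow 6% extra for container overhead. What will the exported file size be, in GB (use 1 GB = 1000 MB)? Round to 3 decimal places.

5.231 GB

2 h 27 min = 147 min = 8820 s
Audio total: 320 + 192 + 264 = 776 kbps = 0.776 Mbps.
Total bitrate: 3.7 + 0.776 = 4.476 Mbps.
Stream data: 4.476 Mbps × 8820 s = 39478.3 Mb.
With 6% container overhead: ×1.06.
41,847 Mb ÷ 8 = 5,231 MB → 5.231 GB.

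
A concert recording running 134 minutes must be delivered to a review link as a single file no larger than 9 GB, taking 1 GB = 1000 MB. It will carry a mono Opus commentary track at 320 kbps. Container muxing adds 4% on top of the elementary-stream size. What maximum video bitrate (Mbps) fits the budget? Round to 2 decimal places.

Budget: 9 GB = 72000.0 Mb.
Stream payload after overhead: 72000.0 / 1.04 = 69230.8 Mb.
134 min = 8040 s
Total bitrate budget: 69230.8 Mb / 8040 s = 8.611 Mbps.
Audio: 320 kbps = 0.320 Mbps.
Video: 8.611 − 0.320 = 8.291 Mbps.

8.29 Mbps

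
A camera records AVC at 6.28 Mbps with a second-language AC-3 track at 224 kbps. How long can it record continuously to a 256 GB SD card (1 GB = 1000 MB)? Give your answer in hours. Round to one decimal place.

Audio: 224 kbps = 0.224 Mbps.
Total bitrate: 6.28 + 0.224 = 6.504 Mbps.
Capacity: 256 GB = 2,048,000 Mb.
Recording time: 2,048,000 / 6.504 = 314,883 s ≈ 87.5 hours.

87.5 hours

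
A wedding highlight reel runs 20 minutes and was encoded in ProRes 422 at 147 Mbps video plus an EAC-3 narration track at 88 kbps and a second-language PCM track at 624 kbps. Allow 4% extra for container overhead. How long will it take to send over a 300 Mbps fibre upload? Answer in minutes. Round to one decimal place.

20 min = 1200 s
Audio total: 88 + 624 = 712 kbps = 0.712 Mbps.
Total bitrate: 147.712 Mbps.
File: 147.712 Mbps × 1200 s = 177254.4 Mb.
With 4% container overhead: ×1.04. → 184344.6 Mb.
At 300 Mbps: 184344.6 / 300 = 614.5 s ≈ 10.2 minutes.

10.2 minutes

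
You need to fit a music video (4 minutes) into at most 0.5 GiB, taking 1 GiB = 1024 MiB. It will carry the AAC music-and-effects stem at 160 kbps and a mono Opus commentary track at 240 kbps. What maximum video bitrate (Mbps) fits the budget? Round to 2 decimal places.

17.50 Mbps

Budget: 0.5 GiB = 4295.0 Mb.
4 min = 240 s
Total bitrate budget: 4295.0 Mb / 240 s = 17.896 Mbps.
Audio total: 160 + 240 = 400 kbps = 0.400 Mbps.
Video: 17.896 − 0.400 = 17.496 Mbps.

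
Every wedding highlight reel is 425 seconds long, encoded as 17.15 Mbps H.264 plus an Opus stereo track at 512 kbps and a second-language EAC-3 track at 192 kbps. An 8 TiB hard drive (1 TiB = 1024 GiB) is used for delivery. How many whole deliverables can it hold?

9273

Audio total: 512 + 192 = 704 kbps = 0.704 Mbps.
Total bitrate: 17.854 Mbps.
Per item: 17.854 Mbps × 425 s = 7,588 Mb = 948.5 MB.
Capacity: 8 TiB = 70,368,744 Mb; 9273.75 items → 9273 complete.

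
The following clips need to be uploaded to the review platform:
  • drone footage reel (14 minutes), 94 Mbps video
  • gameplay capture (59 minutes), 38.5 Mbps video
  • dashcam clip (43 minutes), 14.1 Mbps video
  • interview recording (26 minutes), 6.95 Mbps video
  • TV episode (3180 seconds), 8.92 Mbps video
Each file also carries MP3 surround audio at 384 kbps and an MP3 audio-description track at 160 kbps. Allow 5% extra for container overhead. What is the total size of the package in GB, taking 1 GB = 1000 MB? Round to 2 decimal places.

39.01 GB

Audio total: 384 + 160 = 544 kbps = 0.544 Mbps.
drone footage reel: 94.544 Mbps × 840 s × 1.05 = 83387.8 Mb
gameplay capture: 39.044 Mbps × 3540 s × 1.05 = 145126.5 Mb
dashcam clip: 14.644 Mbps × 2580 s × 1.05 = 39670.6 Mb
interview recording: 7.494 Mbps × 1560 s × 1.05 = 12275.2 Mb
TV episode: 9.464 Mbps × 3180 s × 1.05 = 31600.3 Mb
Total: 312060.4 Mb = 39007.6 MB.
= 39.01 GB.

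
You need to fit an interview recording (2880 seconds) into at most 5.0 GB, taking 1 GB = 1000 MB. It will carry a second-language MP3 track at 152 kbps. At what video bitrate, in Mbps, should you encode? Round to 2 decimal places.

Budget: 5.0 GB = 40000.0 Mb.
Total bitrate budget: 40000.0 Mb / 2880 s = 13.889 Mbps.
Audio: 152 kbps = 0.152 Mbps.
Video: 13.889 − 0.152 = 13.737 Mbps.

13.74 Mbps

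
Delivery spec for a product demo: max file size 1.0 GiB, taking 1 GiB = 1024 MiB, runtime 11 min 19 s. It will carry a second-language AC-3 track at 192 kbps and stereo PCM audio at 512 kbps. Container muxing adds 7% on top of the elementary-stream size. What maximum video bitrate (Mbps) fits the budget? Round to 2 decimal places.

Budget: 1.0 GiB = 8589.9 Mb.
Stream payload after overhead: 8589.9 / 1.07 = 8028.0 Mb.
11 min 19 s = 679 s
Total bitrate budget: 8028.0 Mb / 679 s = 11.823 Mbps.
Audio total: 192 + 512 = 704 kbps = 0.704 Mbps.
Video: 11.823 − 0.704 = 11.119 Mbps.

11.12 Mbps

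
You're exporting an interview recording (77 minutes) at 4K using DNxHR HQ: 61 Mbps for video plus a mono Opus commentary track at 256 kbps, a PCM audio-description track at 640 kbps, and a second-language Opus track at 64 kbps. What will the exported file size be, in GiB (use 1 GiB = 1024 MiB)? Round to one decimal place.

77 min = 4620 s
Audio total: 256 + 640 + 64 = 960 kbps = 0.960 Mbps.
Total bitrate: 61 + 0.960 = 61.960 Mbps.
Stream data: 61.960 Mbps × 4620 s = 286255.2 Mb.
286,255 Mb = 35,781,900,000 bytes ÷ 1,073,741,824 = 33.32 GiB.

33.3 GiB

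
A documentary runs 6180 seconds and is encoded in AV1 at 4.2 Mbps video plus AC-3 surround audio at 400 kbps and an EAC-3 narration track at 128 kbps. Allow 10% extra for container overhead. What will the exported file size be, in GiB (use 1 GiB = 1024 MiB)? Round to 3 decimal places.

Audio total: 400 + 128 = 528 kbps = 0.528 Mbps.
Total bitrate: 4.2 + 0.528 = 4.728 Mbps.
Stream data: 4.728 Mbps × 6180 s = 29219.0 Mb.
With 10% container overhead: ×1.10.
32,141 Mb = 4,017,618,000 bytes ÷ 1,073,741,824 = 3.742 GiB.

3.742 GiB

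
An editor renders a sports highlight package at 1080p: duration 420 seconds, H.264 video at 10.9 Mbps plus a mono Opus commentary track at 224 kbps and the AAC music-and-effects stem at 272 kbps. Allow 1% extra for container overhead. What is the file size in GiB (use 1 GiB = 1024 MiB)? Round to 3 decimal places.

0.563 GiB

Audio total: 224 + 272 = 496 kbps = 0.496 Mbps.
Total bitrate: 10.9 + 0.496 = 11.396 Mbps.
Stream data: 11.396 Mbps × 420 s = 4786.3 Mb.
With 1% container overhead: ×1.01.
4,834 Mb = 604,272,900 bytes ÷ 1,073,741,824 = 0.5628 GiB.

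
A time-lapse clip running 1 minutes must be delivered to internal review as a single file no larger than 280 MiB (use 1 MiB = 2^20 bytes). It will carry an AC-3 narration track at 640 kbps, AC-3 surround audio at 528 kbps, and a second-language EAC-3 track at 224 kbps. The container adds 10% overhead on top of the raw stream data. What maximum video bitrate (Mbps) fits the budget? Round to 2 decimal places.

Budget: 280 MiB = 2348.8 Mb.
Stream payload after overhead: 2348.8 / 1.10 = 2135.3 Mb.
Total bitrate budget: 2135.3 Mb / 60 s = 35.588 Mbps.
Audio total: 640 + 528 + 224 = 1392 kbps = 1.392 Mbps.
Video: 35.588 − 1.392 = 34.196 Mbps.

34.20 Mbps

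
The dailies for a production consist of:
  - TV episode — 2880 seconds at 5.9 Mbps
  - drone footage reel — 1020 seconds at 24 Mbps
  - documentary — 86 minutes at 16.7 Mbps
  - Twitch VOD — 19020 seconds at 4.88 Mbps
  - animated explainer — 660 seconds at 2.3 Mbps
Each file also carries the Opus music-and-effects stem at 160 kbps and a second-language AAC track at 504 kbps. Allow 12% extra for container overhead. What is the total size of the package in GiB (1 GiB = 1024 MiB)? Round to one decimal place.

Audio total: 160 + 504 = 664 kbps = 0.664 Mbps.
TV episode: 6.564 Mbps × 2880 s × 1.12 = 21172.8 Mb
drone footage reel: 24.664 Mbps × 1020 s × 1.12 = 28176.2 Mb
documentary: 17.364 Mbps × 5160 s × 1.12 = 100350.0 Mb
Twitch VOD: 5.544 Mbps × 19020 s × 1.12 = 118100.5 Mb
animated explainer: 2.964 Mbps × 660 s × 1.12 = 2191.0 Mb
Total: 269990.5 Mb = 33748.8 MB.
= 31.43 GiB.

31.4 GiB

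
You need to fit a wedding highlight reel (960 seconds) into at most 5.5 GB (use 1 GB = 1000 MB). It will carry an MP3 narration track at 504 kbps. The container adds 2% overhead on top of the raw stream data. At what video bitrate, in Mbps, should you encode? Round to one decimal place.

Budget: 5.5 GB = 44000.0 Mb.
Stream payload after overhead: 44000.0 / 1.02 = 43137.3 Mb.
Total bitrate budget: 43137.3 Mb / 960 s = 44.935 Mbps.
Audio: 504 kbps = 0.504 Mbps.
Video: 44.935 − 0.504 = 44.431 Mbps.

44.4 Mbps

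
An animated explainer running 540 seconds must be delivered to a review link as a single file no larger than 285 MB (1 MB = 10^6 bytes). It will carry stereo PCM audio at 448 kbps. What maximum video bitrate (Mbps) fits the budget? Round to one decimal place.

3.8 Mbps

Budget: 285 MB = 2280.0 Mb.
Total bitrate budget: 2280.0 Mb / 540 s = 4.222 Mbps.
Audio: 448 kbps = 0.448 Mbps.
Video: 4.222 − 0.448 = 3.774 Mbps.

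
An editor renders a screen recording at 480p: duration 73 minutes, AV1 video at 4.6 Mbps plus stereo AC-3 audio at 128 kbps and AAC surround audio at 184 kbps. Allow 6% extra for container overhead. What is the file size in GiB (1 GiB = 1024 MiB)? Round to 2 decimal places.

73 min = 4380 s
Audio total: 128 + 184 = 312 kbps = 0.312 Mbps.
Total bitrate: 4.6 + 0.312 = 4.912 Mbps.
Stream data: 4.912 Mbps × 4380 s = 21514.6 Mb.
With 6% container overhead: ×1.06.
22,805 Mb = 2,850,679,200 bytes ÷ 1,073,741,824 = 2.655 GiB.

2.65 GiB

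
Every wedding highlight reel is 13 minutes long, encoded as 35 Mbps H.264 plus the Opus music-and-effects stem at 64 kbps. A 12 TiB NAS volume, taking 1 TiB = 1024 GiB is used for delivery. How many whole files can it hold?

3859

13 min = 780 s
Audio: 64 kbps = 0.064 Mbps.
Total bitrate: 35.064 Mbps.
Per item: 35.064 Mbps × 780 s = 27,350 Mb = 3,419 MB.
Capacity: 12 TiB = 105,553,116 Mb; 3859.36 items → 3859 complete.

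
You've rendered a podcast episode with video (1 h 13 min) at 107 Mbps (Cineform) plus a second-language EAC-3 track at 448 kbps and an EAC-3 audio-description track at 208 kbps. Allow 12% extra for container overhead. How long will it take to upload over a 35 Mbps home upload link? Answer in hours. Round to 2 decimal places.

4.19 hours

1 h 13 min = 73 min = 4380 s
Audio total: 448 + 208 = 656 kbps = 0.656 Mbps.
Total bitrate: 107.656 Mbps.
File: 107.656 Mbps × 4380 s = 471533.3 Mb.
With 12% container overhead: ×1.12. → 528117.3 Mb.
At 35 Mbps: 528117.3 / 35 = 15089.1 s ≈ 4.19 hours.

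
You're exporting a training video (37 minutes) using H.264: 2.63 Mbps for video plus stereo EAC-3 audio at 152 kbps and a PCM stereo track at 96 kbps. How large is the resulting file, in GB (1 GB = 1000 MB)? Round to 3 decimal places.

37 min = 2220 s
Audio total: 152 + 96 = 248 kbps = 0.248 Mbps.
Total bitrate: 2.63 + 0.248 = 2.878 Mbps.
Stream data: 2.878 Mbps × 2220 s = 6389.2 Mb.
6,389 Mb ÷ 8 = 798.6 MB → 0.7986 GB.

0.799 GB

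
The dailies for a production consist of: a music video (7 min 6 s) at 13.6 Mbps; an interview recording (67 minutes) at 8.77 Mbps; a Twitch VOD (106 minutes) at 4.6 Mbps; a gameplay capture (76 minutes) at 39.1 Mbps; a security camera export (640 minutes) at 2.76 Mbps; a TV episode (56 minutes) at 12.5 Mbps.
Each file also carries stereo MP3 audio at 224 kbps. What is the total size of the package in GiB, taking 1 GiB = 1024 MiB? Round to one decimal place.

Audio: 224 kbps = 0.224 Mbps.
music video: 13.824 Mbps × 426 s = 5889.0 Mb
interview recording: 8.994 Mbps × 4020 s = 36155.9 Mb
Twitch VOD: 4.824 Mbps × 6360 s = 30680.6 Mb
gameplay capture: 39.324 Mbps × 4560 s = 179317.4 Mb
security camera export: 2.984 Mbps × 38400 s = 114585.6 Mb
TV episode: 12.724 Mbps × 3360 s = 42752.6 Mb
Total: 409381.2 Mb = 51172.7 MB.
= 47.66 GiB.

47.7 GiB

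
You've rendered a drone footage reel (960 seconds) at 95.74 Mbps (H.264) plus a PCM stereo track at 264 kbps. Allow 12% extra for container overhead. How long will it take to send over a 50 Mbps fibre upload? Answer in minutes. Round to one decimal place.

34.4 minutes

Audio: 264 kbps = 0.264 Mbps.
Total bitrate: 96.004 Mbps.
File: 96.004 Mbps × 960 s = 92163.8 Mb.
With 12% container overhead: ×1.12. → 103223.5 Mb.
At 50 Mbps: 103223.5 / 50 = 2064.5 s ≈ 34.4 minutes.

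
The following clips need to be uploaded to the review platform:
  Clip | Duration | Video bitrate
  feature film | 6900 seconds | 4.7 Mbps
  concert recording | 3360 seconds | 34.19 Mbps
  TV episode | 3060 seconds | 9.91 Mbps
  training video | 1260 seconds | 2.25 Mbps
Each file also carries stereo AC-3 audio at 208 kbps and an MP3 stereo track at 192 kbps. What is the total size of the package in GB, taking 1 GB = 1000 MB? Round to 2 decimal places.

23.29 GB

Audio total: 208 + 192 = 400 kbps = 0.400 Mbps.
feature film: 5.100 Mbps × 6900 s = 35190.0 Mb
concert recording: 34.590 Mbps × 3360 s = 116222.4 Mb
TV episode: 10.310 Mbps × 3060 s = 31548.6 Mb
training video: 2.650 Mbps × 1260 s = 3339.0 Mb
Total: 186300.0 Mb = 23287.5 MB.
= 23.29 GB.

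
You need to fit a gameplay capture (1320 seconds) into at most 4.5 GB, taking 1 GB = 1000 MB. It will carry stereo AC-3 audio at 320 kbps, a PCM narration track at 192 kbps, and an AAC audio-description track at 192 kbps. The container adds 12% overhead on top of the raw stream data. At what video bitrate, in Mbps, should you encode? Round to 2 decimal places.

23.65 Mbps

Budget: 4.5 GB = 36000.0 Mb.
Stream payload after overhead: 36000.0 / 1.12 = 32142.9 Mb.
Total bitrate budget: 32142.9 Mb / 1320 s = 24.351 Mbps.
Audio total: 320 + 192 + 192 = 704 kbps = 0.704 Mbps.
Video: 24.351 − 0.704 = 23.647 Mbps.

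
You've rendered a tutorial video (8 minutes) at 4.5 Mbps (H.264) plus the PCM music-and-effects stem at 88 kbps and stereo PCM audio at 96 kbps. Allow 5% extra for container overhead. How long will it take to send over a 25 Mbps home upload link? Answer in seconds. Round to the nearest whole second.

8 min = 480 s
Audio total: 88 + 96 = 184 kbps = 0.184 Mbps.
Total bitrate: 4.684 Mbps.
File: 4.684 Mbps × 480 s = 2248.3 Mb.
With 5% container overhead: ×1.05. → 2360.7 Mb.
At 25 Mbps: 2360.7 / 25 = 94.4 s ≈ 94.4 seconds.

94 seconds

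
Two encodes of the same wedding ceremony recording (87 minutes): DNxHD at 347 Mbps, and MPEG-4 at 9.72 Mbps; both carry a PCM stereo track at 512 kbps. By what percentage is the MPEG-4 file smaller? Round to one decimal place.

87 min = 5220 s
Audio: 512 kbps = 0.512 Mbps.
DNxHD: 347.512 Mbps × 5220 s = 1814012.6 Mb = 226.752 GB.
MPEG-4: 10.232 Mbps × 5220 s = 53411.0 Mb = 6.676 GB.
Reduction: (1 − 6.676/226.752) × 100 = 97.06%.

97.1%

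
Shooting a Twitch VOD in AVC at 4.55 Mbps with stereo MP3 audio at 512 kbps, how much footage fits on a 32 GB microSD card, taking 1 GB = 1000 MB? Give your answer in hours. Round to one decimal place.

14.0 hours

Audio: 512 kbps = 0.512 Mbps.
Total bitrate: 4.55 + 0.512 = 5.062 Mbps.
Capacity: 32 GB = 256,000 Mb.
Recording time: 256,000 / 5.062 = 50,573 s ≈ 14.0 hours.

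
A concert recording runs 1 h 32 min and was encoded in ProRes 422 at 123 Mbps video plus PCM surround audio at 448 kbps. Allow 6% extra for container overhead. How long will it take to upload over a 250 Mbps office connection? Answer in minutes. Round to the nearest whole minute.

1 h 32 min = 92 min = 5520 s
Audio: 448 kbps = 0.448 Mbps.
Total bitrate: 123.448 Mbps.
File: 123.448 Mbps × 5520 s = 681433.0 Mb.
With 6% container overhead: ×1.06. → 722318.9 Mb.
At 250 Mbps: 722318.9 / 250 = 2889.3 s ≈ 48.2 minutes.

48 minutes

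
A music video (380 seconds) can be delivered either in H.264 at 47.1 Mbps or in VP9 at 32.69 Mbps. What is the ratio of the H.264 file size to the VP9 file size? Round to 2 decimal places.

1.44

H.264: 47.100 Mbps × 380 s = 17898.0 Mb = 2.237 GB.
VP9: 32.690 Mbps × 380 s = 12422.2 Mb = 1.553 GB.
Ratio: 2.237 / 1.553 = 1.441.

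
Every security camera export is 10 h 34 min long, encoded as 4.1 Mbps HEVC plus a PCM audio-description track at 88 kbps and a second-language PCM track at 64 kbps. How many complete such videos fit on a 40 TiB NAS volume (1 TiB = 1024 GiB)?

2175

10 h 34 min = 634 min = 38040 s
Audio total: 88 + 64 = 152 kbps = 0.152 Mbps.
Total bitrate: 4.252 Mbps.
Per item: 4.252 Mbps × 38040 s = 161,746 Mb = 20,218 MB.
Capacity: 40 TiB = 351,843,721 Mb; 2175.28 items → 2175 complete.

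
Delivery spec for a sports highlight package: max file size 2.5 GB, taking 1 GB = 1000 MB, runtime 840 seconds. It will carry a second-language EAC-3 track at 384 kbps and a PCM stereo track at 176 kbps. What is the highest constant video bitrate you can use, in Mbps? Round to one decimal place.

Budget: 2.5 GB = 20000.0 Mb.
Total bitrate budget: 20000.0 Mb / 840 s = 23.810 Mbps.
Audio total: 384 + 176 = 560 kbps = 0.560 Mbps.
Video: 23.810 − 0.560 = 23.250 Mbps.

23.2 Mbps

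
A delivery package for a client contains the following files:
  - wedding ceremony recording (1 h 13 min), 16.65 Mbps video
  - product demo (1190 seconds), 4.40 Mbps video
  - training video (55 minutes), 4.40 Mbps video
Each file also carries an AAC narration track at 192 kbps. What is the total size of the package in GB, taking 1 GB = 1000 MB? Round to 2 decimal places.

11.80 GB

Audio: 192 kbps = 0.192 Mbps.
wedding ceremony recording: 16.842 Mbps × 4380 s = 73768.0 Mb
product demo: 4.592 Mbps × 1190 s = 5464.5 Mb
training video: 4.592 Mbps × 3300 s = 15153.6 Mb
Total: 94386.0 Mb = 11798.3 MB.
= 11.80 GB.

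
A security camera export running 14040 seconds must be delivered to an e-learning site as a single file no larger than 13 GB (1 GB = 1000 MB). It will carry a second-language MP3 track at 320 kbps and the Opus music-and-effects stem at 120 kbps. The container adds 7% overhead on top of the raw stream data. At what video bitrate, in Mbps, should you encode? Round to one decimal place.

Budget: 13 GB = 104000.0 Mb.
Stream payload after overhead: 104000.0 / 1.07 = 97196.3 Mb.
Total bitrate budget: 97196.3 Mb / 14040 s = 6.923 Mbps.
Audio total: 320 + 120 = 440 kbps = 0.440 Mbps.
Video: 6.923 − 0.440 = 6.483 Mbps.

6.5 Mbps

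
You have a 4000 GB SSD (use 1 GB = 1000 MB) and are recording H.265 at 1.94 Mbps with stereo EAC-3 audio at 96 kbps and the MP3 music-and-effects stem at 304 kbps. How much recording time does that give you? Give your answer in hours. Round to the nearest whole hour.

3799 hours

Audio total: 96 + 304 = 400 kbps = 0.400 Mbps.
Total bitrate: 1.94 + 0.400 = 2.340 Mbps.
Capacity: 4000 GB = 32,000,000 Mb.
Recording time: 32,000,000 / 2.340 = 13,675,214 s ≈ 3,799 hours.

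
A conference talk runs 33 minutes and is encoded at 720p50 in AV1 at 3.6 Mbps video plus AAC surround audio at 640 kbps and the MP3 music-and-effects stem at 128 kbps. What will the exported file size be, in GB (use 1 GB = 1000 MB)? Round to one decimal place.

1.1 GB

33 min = 1980 s
Audio total: 640 + 128 = 768 kbps = 0.768 Mbps.
Total bitrate: 3.6 + 0.768 = 4.368 Mbps.
Stream data: 4.368 Mbps × 1980 s = 8648.6 Mb.
8,649 Mb ÷ 8 = 1,081 MB → 1.081 GB.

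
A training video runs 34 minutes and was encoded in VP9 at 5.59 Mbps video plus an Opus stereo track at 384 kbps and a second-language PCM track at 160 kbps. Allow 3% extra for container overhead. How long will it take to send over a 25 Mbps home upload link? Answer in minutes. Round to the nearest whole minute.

34 min = 2040 s
Audio total: 384 + 160 = 544 kbps = 0.544 Mbps.
Total bitrate: 6.134 Mbps.
File: 6.134 Mbps × 2040 s = 12513.4 Mb.
With 3% container overhead: ×1.03. → 12888.8 Mb.
At 25 Mbps: 12888.8 / 25 = 515.6 s ≈ 8.59 minutes.

9 minutes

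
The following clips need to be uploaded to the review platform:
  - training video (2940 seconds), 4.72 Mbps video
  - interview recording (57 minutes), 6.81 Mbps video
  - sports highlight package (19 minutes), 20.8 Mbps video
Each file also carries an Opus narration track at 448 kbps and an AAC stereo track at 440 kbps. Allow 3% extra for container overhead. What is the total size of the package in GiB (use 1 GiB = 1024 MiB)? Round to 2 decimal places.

Audio total: 448 + 440 = 888 kbps = 0.888 Mbps.
training video: 5.608 Mbps × 2940 s × 1.03 = 16982.1 Mb
interview recording: 7.698 Mbps × 3420 s × 1.03 = 27117.0 Mb
sports highlight package: 21.688 Mbps × 1140 s × 1.03 = 25466.0 Mb
Total: 69565.2 Mb = 8695.6 MB.
= 8.098 GiB.

8.10 GiB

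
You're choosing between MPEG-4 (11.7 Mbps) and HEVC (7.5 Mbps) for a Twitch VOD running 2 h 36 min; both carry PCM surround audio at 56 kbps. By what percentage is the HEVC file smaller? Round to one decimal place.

35.7%

2 h 36 min = 156 min = 9360 s
Audio: 56 kbps = 0.056 Mbps.
MPEG-4: 11.756 Mbps × 9360 s = 110036.2 Mb = 13.755 GB.
HEVC: 7.556 Mbps × 9360 s = 70724.2 Mb = 8.841 GB.
Reduction: (1 − 8.841/13.755) × 100 = 35.73%.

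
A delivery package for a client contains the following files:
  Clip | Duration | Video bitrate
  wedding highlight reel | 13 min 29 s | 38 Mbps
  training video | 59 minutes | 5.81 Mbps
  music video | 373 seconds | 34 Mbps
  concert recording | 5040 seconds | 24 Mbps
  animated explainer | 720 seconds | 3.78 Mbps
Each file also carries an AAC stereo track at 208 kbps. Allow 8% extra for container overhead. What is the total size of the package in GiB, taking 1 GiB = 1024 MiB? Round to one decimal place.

Audio: 208 kbps = 0.208 Mbps.
wedding highlight reel: 38.208 Mbps × 809 s × 1.08 = 33383.1 Mb
training video: 6.018 Mbps × 3540 s × 1.08 = 23008.0 Mb
music video: 34.208 Mbps × 373 s × 1.08 = 13780.4 Mb
concert recording: 24.208 Mbps × 5040 s × 1.08 = 131769.0 Mb
animated explainer: 3.988 Mbps × 720 s × 1.08 = 3101.1 Mb
Total: 205041.5 Mb = 25630.2 MB.
= 23.87 GiB.

23.9 GiB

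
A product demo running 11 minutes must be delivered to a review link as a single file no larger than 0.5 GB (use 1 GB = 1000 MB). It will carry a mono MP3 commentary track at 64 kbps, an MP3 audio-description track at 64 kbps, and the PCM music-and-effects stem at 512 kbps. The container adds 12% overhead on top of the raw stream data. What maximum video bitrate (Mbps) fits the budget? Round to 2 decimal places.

Budget: 0.5 GB = 4000.0 Mb.
Stream payload after overhead: 4000.0 / 1.12 = 3571.4 Mb.
11 min = 660 s
Total bitrate budget: 3571.4 Mb / 660 s = 5.411 Mbps.
Audio total: 64 + 64 + 512 = 640 kbps = 0.640 Mbps.
Video: 5.411 − 0.640 = 4.771 Mbps.

4.77 Mbps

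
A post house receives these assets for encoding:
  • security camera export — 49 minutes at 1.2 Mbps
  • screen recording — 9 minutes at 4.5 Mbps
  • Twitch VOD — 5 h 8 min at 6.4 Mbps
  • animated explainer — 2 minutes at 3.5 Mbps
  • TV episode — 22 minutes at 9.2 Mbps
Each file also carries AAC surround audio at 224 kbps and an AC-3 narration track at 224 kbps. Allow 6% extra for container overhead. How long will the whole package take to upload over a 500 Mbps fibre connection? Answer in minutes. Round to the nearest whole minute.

5 minutes

Audio total: 224 + 224 = 448 kbps = 0.448 Mbps.
security camera export: 1.648 Mbps × 2940 s × 1.06 = 5135.8 Mb
screen recording: 4.948 Mbps × 540 s × 1.06 = 2832.2 Mb
Twitch VOD: 6.848 Mbps × 18480 s × 1.06 = 134144.1 Mb
animated explainer: 3.948 Mbps × 120 s × 1.06 = 502.2 Mb
TV episode: 9.648 Mbps × 1320 s × 1.06 = 13499.5 Mb
Total: 156113.8 Mb = 19514.2 MB.
At 500 Mbps: 156113.8 / 500 = 312 s ≈ 5.2 minutes.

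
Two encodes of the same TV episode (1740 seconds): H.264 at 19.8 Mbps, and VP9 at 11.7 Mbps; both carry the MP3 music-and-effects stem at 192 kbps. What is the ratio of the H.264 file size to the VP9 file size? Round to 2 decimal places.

1.68

Audio: 192 kbps = 0.192 Mbps.
H.264: 19.992 Mbps × 1740 s = 34786.1 Mb = 4.348 GB.
VP9: 11.892 Mbps × 1740 s = 20692.1 Mb = 2.587 GB.
Ratio: 4.348 / 2.587 = 1.681.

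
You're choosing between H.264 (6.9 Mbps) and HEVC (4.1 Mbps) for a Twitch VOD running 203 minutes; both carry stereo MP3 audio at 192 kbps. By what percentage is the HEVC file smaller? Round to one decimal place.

39.5%

203 min = 12180 s
Audio: 192 kbps = 0.192 Mbps.
H.264: 7.092 Mbps × 12180 s = 86380.6 Mb = 10.056 GiB.
HEVC: 4.292 Mbps × 12180 s = 52276.6 Mb = 6.086 GiB.
Reduction: (1 − 6.086/10.056) × 100 = 39.48%.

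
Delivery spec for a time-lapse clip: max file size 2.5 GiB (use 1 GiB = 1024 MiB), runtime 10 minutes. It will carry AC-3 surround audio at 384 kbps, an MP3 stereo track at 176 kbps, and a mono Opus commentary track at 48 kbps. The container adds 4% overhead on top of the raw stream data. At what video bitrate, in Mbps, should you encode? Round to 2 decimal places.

Budget: 2.5 GiB = 21474.8 Mb.
Stream payload after overhead: 21474.8 / 1.04 = 20648.9 Mb.
10 min = 600 s
Total bitrate budget: 20648.9 Mb / 600 s = 34.415 Mbps.
Audio total: 384 + 176 + 48 = 608 kbps = 0.608 Mbps.
Video: 34.415 − 0.608 = 33.807 Mbps.

33.81 Mbps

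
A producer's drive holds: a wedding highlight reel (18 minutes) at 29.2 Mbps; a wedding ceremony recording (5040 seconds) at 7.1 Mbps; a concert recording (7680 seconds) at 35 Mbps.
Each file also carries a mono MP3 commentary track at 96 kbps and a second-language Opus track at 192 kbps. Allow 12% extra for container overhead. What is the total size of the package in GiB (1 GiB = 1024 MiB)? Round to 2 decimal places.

Audio total: 96 + 192 = 288 kbps = 0.288 Mbps.
wedding highlight reel: 29.488 Mbps × 1080 s × 1.12 = 35668.7 Mb
wedding ceremony recording: 7.388 Mbps × 5040 s × 1.12 = 41703.8 Mb
concert recording: 35.288 Mbps × 7680 s × 1.12 = 303533.3 Mb
Total: 380905.7 Mb = 47613.2 MB.
= 44.34 GiB.

44.34 GiB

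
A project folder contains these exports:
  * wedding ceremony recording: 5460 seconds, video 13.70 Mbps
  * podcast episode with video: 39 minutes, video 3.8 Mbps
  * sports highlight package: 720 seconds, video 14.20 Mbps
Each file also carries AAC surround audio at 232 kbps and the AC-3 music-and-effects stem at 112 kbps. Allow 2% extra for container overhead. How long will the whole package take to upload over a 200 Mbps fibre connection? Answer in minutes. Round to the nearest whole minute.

8 minutes

Audio total: 232 + 112 = 344 kbps = 0.344 Mbps.
wedding ceremony recording: 14.044 Mbps × 5460 s × 1.02 = 78213.8 Mb
podcast episode with video: 4.144 Mbps × 2340 s × 1.02 = 9890.9 Mb
sports highlight package: 14.544 Mbps × 720 s × 1.02 = 10681.1 Mb
Total: 98785.9 Mb = 12348.2 MB.
At 200 Mbps: 98785.9 / 200 = 494 s ≈ 8.23 minutes.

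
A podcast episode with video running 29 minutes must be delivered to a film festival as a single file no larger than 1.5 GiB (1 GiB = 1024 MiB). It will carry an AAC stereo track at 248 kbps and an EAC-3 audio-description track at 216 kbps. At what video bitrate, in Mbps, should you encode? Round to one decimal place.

6.9 Mbps

Budget: 1.5 GiB = 12884.9 Mb.
29 min = 1740 s
Total bitrate budget: 12884.9 Mb / 1740 s = 7.405 Mbps.
Audio total: 248 + 216 = 464 kbps = 0.464 Mbps.
Video: 7.405 − 0.464 = 6.941 Mbps.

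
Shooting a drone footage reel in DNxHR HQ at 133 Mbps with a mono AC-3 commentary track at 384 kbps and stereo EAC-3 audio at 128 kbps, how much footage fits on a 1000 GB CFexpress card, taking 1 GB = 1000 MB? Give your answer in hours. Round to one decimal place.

Audio total: 384 + 128 = 512 kbps = 0.512 Mbps.
Total bitrate: 133 + 0.512 = 133.512 Mbps.
Capacity: 1000 GB = 8,000,000 Mb.
Recording time: 8,000,000 / 133.512 = 59,920 s ≈ 16.6 hours.

16.6 hours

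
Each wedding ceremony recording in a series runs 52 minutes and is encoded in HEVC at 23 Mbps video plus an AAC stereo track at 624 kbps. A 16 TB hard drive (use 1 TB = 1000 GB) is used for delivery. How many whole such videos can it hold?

1736

52 min = 3120 s
Audio: 624 kbps = 0.624 Mbps.
Total bitrate: 23.624 Mbps.
Per item: 23.624 Mbps × 3120 s = 73,707 Mb = 9,213 MB.
Capacity: 16 TB = 128,000,000 Mb; 1736.61 items → 1736 complete.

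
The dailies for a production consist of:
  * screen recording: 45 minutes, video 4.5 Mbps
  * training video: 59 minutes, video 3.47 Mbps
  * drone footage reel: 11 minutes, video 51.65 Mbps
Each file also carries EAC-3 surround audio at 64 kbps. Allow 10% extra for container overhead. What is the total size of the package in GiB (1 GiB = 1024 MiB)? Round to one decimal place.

7.6 GiB

Audio: 64 kbps = 0.064 Mbps.
screen recording: 4.564 Mbps × 2700 s × 1.10 = 13555.1 Mb
training video: 3.534 Mbps × 3540 s × 1.10 = 13761.4 Mb
drone footage reel: 51.714 Mbps × 660 s × 1.10 = 37544.4 Mb
Total: 64860.8 Mb = 8107.6 MB.
= 7.551 GiB.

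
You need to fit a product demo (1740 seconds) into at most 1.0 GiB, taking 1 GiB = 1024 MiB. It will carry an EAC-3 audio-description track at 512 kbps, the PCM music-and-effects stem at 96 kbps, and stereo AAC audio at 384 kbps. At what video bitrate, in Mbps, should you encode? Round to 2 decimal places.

3.94 Mbps

Budget: 1.0 GiB = 8589.9 Mb.
Total bitrate budget: 8589.9 Mb / 1740 s = 4.937 Mbps.
Audio total: 512 + 96 + 384 = 992 kbps = 0.992 Mbps.
Video: 4.937 − 0.992 = 3.945 Mbps.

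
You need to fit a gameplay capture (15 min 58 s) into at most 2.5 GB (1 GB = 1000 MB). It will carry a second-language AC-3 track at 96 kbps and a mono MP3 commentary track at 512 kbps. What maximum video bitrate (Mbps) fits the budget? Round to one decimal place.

Budget: 2.5 GB = 20000.0 Mb.
15 min 58 s = 958 s
Total bitrate budget: 20000.0 Mb / 958 s = 20.877 Mbps.
Audio total: 96 + 512 = 608 kbps = 0.608 Mbps.
Video: 20.877 − 0.608 = 20.269 Mbps.

20.3 Mbps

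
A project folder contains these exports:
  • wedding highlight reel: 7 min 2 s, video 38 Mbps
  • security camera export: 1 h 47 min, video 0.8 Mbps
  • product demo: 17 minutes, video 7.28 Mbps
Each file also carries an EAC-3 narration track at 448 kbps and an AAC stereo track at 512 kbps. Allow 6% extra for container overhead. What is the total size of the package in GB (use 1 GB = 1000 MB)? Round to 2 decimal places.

Audio total: 448 + 512 = 960 kbps = 0.960 Mbps.
wedding highlight reel: 38.960 Mbps × 422 s × 1.06 = 17427.6 Mb
security camera export: 1.760 Mbps × 6420 s × 1.06 = 11977.2 Mb
product demo: 8.240 Mbps × 1020 s × 1.06 = 8909.1 Mb
Total: 38313.8 Mb = 4789.2 MB.
= 4.789 GB.

4.79 GB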